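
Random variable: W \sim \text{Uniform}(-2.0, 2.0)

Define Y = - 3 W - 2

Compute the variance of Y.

For Y = aW + b: Var(Y) = a² * Var(W)
Var(W) = (2 + 2)^2/12 = 1.3333333
Var(Y) = (-3)² * 1.3333333 = 9 * 1.3333333 = 12

12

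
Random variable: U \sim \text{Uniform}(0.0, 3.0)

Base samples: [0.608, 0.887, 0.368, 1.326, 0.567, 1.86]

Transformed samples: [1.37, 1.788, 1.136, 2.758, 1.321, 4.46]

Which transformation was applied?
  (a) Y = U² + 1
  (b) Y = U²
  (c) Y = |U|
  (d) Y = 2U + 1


Checking option (a) Y = U² + 1:
  U = 0.608 -> Y = 1.37 ✓
  U = 0.887 -> Y = 1.788 ✓
  U = 0.368 -> Y = 1.136 ✓
All samples match this transformation.

(a) U² + 1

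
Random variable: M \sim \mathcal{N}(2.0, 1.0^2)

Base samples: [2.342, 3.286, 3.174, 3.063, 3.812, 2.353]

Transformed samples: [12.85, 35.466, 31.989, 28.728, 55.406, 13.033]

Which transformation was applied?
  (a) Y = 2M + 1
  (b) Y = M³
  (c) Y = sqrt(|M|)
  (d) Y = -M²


Checking option (b) Y = M³:
  M = 2.342 -> Y = 12.85 ✓
  M = 3.286 -> Y = 35.466 ✓
  M = 3.174 -> Y = 31.989 ✓
All samples match this transformation.

(b) M³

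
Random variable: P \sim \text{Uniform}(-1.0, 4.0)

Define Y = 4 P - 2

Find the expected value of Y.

For Y = 4P - 2:
E[Y] = 4 * E[P] - 2
E[P] = (-1 + 4)/2 = 1.5
E[Y] = 4 * 1.5 - 2 = 4

4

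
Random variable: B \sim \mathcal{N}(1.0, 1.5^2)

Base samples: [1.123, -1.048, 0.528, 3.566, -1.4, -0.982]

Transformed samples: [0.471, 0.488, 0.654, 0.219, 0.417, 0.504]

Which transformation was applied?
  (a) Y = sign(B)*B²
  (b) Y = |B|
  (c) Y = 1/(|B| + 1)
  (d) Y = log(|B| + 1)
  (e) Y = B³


Checking option (c) Y = 1/(|B| + 1):
  B = 1.123 -> Y = 0.471 ✓
  B = -1.048 -> Y = 0.488 ✓
  B = 0.528 -> Y = 0.654 ✓
All samples match this transformation.

(c) 1/(|B| + 1)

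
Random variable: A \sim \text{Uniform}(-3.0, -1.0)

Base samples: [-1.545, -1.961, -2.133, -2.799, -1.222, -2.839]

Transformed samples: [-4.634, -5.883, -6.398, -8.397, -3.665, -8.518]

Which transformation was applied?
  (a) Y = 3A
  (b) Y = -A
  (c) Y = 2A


Checking option (a) Y = 3A:
  A = -1.545 -> Y = -4.634 ✓
  A = -1.961 -> Y = -5.883 ✓
  A = -2.133 -> Y = -6.398 ✓
All samples match this transformation.

(a) 3A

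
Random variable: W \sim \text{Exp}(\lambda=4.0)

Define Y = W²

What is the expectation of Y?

E[W²] = Var(W) + (E[W])² = 0.0625 + 0.0625 = 0.125

0.125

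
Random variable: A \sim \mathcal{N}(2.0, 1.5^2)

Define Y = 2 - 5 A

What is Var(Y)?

For Y = aA + b: Var(Y) = a² * Var(A)
Var(A) = 1.5^2 = 2.25
Var(Y) = (-5)² * 2.25 = 25 * 2.25 = 56.25

56.25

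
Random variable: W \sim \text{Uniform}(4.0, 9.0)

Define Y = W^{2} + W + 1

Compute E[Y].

E[Y] = 1*E[W²] + 1*E[W] + 1
E[W] = 6.5
E[W²] = Var(W) + (E[W])² = 2.0833333 + 42.25 = 44.333333
E[Y] = 1*44.333333 + 1*6.5 + 1 = 51.833333

51.833333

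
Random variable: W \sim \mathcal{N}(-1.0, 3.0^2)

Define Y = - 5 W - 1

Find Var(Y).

For Y = aW + b: Var(Y) = a² * Var(W)
Var(W) = 3.0^2 = 9
Var(Y) = (-5)² * 9 = 25 * 9 = 225

225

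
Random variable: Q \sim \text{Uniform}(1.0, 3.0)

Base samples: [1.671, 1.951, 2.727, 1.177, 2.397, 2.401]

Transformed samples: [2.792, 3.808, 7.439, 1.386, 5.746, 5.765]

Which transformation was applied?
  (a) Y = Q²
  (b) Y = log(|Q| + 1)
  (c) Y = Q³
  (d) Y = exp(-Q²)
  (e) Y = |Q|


Checking option (a) Y = Q²:
  Q = 1.671 -> Y = 2.792 ✓
  Q = 1.951 -> Y = 3.808 ✓
  Q = 2.727 -> Y = 7.439 ✓
All samples match this transformation.

(a) Q²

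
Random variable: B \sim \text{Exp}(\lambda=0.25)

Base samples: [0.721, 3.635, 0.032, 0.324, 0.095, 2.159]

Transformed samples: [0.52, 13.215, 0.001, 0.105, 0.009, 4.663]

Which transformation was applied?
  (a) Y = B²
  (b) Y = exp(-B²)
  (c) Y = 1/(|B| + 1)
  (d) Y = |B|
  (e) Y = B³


Checking option (a) Y = B²:
  B = 0.721 -> Y = 0.52 ✓
  B = 3.635 -> Y = 13.215 ✓
  B = 0.032 -> Y = 0.001 ✓
All samples match this transformation.

(a) B²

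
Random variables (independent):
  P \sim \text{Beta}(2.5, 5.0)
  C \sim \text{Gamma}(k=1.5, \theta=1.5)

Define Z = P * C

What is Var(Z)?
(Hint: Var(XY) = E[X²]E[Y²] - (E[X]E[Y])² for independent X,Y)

Var(XY) = E[X²]E[Y²] - (E[X]E[Y])²
E[P] = 0.33333333, Var(P) = 0.026143791
E[C] = 2.25, Var(C) = 3.375
E[P²] = 0.026143791 + 0.33333333² = 0.1372549
E[C²] = 3.375 + 2.25² = 8.4375
Var(Z) = 0.1372549*8.4375 - (0.33333333*2.25)²
= 1.1580882 - 0.5625 = 0.59558824

0.59558824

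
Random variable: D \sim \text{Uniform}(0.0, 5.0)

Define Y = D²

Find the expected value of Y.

E[D²] = Var(D) + (E[D])² = 2.0833333 + 6.25 = 8.3333333

8.3333333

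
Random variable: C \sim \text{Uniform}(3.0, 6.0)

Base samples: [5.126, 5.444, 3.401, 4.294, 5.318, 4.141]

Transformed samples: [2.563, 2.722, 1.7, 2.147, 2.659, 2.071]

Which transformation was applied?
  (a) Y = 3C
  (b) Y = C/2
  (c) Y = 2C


Checking option (b) Y = C/2:
  C = 5.126 -> Y = 2.563 ✓
  C = 5.444 -> Y = 2.722 ✓
  C = 3.401 -> Y = 1.7 ✓
All samples match this transformation.

(b) C/2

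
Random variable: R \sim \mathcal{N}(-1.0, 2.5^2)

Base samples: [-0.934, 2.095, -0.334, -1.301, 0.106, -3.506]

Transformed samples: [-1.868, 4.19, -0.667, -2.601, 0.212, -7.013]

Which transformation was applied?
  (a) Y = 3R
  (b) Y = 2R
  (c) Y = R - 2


Checking option (b) Y = 2R:
  R = -0.934 -> Y = -1.868 ✓
  R = 2.095 -> Y = 4.19 ✓
  R = -0.334 -> Y = -0.667 ✓
All samples match this transformation.

(b) 2R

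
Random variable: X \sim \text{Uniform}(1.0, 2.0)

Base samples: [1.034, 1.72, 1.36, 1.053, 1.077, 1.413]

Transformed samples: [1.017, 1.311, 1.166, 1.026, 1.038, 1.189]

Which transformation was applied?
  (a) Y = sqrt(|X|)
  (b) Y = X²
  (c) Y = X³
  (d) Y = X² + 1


Checking option (a) Y = sqrt(|X|):
  X = 1.034 -> Y = 1.017 ✓
  X = 1.72 -> Y = 1.311 ✓
  X = 1.36 -> Y = 1.166 ✓
All samples match this transformation.

(a) sqrt(|X|)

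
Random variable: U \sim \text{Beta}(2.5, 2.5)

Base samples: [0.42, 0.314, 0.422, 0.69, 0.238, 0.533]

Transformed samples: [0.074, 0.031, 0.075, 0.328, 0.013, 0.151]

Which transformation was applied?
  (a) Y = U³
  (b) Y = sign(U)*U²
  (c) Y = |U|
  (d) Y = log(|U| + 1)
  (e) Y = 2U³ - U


Checking option (a) Y = U³:
  U = 0.42 -> Y = 0.074 ✓
  U = 0.314 -> Y = 0.031 ✓
  U = 0.422 -> Y = 0.075 ✓
All samples match this transformation.

(a) U³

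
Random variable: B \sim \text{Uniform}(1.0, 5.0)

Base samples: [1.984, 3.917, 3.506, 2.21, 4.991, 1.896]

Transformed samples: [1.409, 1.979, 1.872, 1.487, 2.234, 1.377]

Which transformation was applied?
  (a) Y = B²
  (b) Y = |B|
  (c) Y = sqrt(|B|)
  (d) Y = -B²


Checking option (c) Y = sqrt(|B|):
  B = 1.984 -> Y = 1.409 ✓
  B = 3.917 -> Y = 1.979 ✓
  B = 3.506 -> Y = 1.872 ✓
All samples match this transformation.

(c) sqrt(|B|)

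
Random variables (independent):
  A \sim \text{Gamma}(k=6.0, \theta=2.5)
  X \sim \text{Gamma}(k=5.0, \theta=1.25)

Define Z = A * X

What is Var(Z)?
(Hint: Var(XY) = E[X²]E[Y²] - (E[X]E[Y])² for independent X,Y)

Var(XY) = E[X²]E[Y²] - (E[X]E[Y])²
E[A] = 15, Var(A) = 37.5
E[X] = 6.25, Var(X) = 7.8125
E[A²] = 37.5 + 15² = 262.5
E[X²] = 7.8125 + 6.25² = 46.875
Var(Z) = 262.5*46.875 - (15*6.25)²
= 12304.688 - 8789.0625 = 3515.625

3515.625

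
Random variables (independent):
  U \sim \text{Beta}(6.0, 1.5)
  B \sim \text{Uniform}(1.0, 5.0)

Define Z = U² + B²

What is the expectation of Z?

E[Z] = E[U²] + E[B²]
E[U²] = Var(U) + E[U]² = 0.018823529 + 0.64 = 0.65882353
E[B²] = Var(B) + E[B]² = 1.3333333 + 9 = 10.333333
E[Z] = 0.65882353 + 10.333333 = 10.992157

10.992157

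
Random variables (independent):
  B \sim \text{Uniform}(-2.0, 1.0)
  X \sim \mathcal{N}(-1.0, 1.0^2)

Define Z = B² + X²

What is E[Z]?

E[Z] = E[B²] + E[X²]
E[B²] = Var(B) + E[B]² = 0.75 + 0.25 = 1
E[X²] = Var(X) + E[X]² = 1 + 1 = 2
E[Z] = 1 + 2 = 3

3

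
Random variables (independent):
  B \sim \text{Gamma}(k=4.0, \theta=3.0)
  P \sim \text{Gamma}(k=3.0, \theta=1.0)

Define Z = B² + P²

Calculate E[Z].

E[Z] = E[B²] + E[P²]
E[B²] = Var(B) + E[B]² = 36 + 144 = 180
E[P²] = Var(P) + E[P]² = 3 + 9 = 12
E[Z] = 180 + 12 = 192

192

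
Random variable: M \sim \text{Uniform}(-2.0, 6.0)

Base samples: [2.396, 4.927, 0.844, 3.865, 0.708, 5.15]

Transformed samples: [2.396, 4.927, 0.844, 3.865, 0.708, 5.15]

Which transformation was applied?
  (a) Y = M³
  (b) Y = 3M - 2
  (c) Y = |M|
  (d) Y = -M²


Checking option (c) Y = |M|:
  M = 2.396 -> Y = 2.396 ✓
  M = 4.927 -> Y = 4.927 ✓
  M = 0.844 -> Y = 0.844 ✓
All samples match this transformation.

(c) |M|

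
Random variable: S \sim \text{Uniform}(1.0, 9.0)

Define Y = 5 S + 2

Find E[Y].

For Y = 5S + 2:
E[Y] = 5 * E[S] + 2
E[S] = (1 + 9)/2 = 5
E[Y] = 5 * 5 + 2 = 27

27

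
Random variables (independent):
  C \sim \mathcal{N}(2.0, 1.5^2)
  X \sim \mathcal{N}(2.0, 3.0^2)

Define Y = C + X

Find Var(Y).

For independent RVs: Var(aX + bY) = a²Var(X) + b²Var(Y)
Var(C) = 2.25
Var(X) = 9
Var(Y) = 1²*2.25 + 1²*9
= 1*2.25 + 1*9 = 11.25

11.25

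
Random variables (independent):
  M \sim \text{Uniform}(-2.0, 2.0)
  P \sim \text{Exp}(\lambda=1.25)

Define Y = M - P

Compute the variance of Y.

For independent RVs: Var(aX + bY) = a²Var(X) + b²Var(Y)
Var(M) = 1.3333333
Var(P) = 0.64
Var(Y) = 1²*1.3333333 + (-1)²*0.64
= 1*1.3333333 + 1*0.64 = 1.9733333

1.9733333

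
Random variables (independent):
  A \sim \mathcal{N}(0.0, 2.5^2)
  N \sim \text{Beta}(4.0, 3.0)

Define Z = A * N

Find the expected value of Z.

For independent RVs: E[XY] = E[X]*E[Y]
E[A] = 0
E[N] = 0.57142857
E[Z] = 0 * 0.57142857 = 0

0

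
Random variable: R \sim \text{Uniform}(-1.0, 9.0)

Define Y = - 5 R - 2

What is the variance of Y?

For Y = aR + b: Var(Y) = a² * Var(R)
Var(R) = (9 + 1)^2/12 = 8.3333333
Var(Y) = (-5)² * 8.3333333 = 25 * 8.3333333 = 208.33333

208.33333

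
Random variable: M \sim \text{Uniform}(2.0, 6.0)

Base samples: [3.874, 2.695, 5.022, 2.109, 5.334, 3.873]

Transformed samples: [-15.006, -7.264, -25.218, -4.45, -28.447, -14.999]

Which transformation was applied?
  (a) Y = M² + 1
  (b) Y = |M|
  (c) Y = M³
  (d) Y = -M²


Checking option (d) Y = -M²:
  M = 3.874 -> Y = -15.006 ✓
  M = 2.695 -> Y = -7.264 ✓
  M = 5.022 -> Y = -25.218 ✓
All samples match this transformation.

(d) -M²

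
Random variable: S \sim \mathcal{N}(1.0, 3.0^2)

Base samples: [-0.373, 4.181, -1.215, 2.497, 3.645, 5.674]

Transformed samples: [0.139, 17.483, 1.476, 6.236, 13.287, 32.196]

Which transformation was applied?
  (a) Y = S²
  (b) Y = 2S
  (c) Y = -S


Checking option (a) Y = S²:
  S = -0.373 -> Y = 0.139 ✓
  S = 4.181 -> Y = 17.483 ✓
  S = -1.215 -> Y = 1.476 ✓
All samples match this transformation.

(a) S²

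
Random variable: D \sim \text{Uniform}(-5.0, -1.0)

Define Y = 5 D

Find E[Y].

For Y = 5D:
E[Y] = 5 * E[D]
E[D] = (-5 - 1)/2 = -3
E[Y] = 5 * (-3) = -15

-15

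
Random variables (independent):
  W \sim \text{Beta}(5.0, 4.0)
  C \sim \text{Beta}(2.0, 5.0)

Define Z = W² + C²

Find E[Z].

E[Z] = E[W²] + E[C²]
E[W²] = Var(W) + E[W]² = 0.024691358 + 0.30864198 = 0.33333333
E[C²] = Var(C) + E[C]² = 0.025510204 + 0.081632653 = 0.10714286
E[Z] = 0.33333333 + 0.10714286 = 0.44047619

0.44047619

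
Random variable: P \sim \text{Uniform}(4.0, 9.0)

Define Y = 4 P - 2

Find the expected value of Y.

For Y = 4P - 2:
E[Y] = 4 * E[P] - 2
E[P] = (4 + 9)/2 = 6.5
E[Y] = 4 * 6.5 - 2 = 24

24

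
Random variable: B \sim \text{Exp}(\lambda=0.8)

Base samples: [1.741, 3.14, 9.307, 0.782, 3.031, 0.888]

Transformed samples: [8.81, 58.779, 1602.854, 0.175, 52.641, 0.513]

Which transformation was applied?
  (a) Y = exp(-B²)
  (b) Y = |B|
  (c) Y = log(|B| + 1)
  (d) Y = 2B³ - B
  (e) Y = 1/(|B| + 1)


Checking option (d) Y = 2B³ - B:
  B = 1.741 -> Y = 8.81 ✓
  B = 3.14 -> Y = 58.779 ✓
  B = 9.307 -> Y = 1602.854 ✓
All samples match this transformation.

(d) 2B³ - B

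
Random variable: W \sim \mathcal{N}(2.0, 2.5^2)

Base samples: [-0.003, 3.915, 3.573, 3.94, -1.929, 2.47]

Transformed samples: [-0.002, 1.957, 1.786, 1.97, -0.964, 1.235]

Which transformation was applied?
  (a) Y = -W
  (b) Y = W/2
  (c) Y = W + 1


Checking option (b) Y = W/2:
  W = -0.003 -> Y = -0.002 ✓
  W = 3.915 -> Y = 1.957 ✓
  W = 3.573 -> Y = 1.786 ✓
All samples match this transformation.

(b) W/2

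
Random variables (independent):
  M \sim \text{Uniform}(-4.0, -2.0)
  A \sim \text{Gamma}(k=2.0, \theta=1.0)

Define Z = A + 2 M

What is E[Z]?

E[Z] = 2*E[M] + 1*E[A]
E[M] = -3
E[A] = 2
E[Z] = 2*(-3) + 1*2 = -4

-4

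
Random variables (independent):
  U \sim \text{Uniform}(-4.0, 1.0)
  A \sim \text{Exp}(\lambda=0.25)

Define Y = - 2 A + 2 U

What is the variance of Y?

For independent RVs: Var(aX + bY) = a²Var(X) + b²Var(Y)
Var(U) = 2.0833333
Var(A) = 16
Var(Y) = 2²*2.0833333 + (-2)²*16
= 4*2.0833333 + 4*16 = 72.333333

72.333333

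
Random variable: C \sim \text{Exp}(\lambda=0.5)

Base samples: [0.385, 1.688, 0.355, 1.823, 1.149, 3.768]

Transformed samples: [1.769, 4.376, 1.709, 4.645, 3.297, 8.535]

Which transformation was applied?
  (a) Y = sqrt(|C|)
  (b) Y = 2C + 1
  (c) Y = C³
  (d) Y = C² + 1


Checking option (b) Y = 2C + 1:
  C = 0.385 -> Y = 1.769 ✓
  C = 1.688 -> Y = 4.376 ✓
  C = 0.355 -> Y = 1.709 ✓
All samples match this transformation.

(b) 2C + 1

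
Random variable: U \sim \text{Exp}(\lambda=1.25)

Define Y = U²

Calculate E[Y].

Using E[X²] = Var(X) + (E[X])²:
E[U] = 0.8
Var(U) = 1/1.25^2 = 0.64
E[U²] = 0.64 + 0.8² = 0.64 + 0.64 = 1.28

1.28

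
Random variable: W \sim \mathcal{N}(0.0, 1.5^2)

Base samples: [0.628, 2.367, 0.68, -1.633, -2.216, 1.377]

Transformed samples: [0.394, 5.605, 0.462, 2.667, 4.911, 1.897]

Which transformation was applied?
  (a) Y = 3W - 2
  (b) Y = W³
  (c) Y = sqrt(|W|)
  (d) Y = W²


Checking option (d) Y = W²:
  W = 0.628 -> Y = 0.394 ✓
  W = 2.367 -> Y = 5.605 ✓
  W = 0.68 -> Y = 0.462 ✓
All samples match this transformation.

(d) W²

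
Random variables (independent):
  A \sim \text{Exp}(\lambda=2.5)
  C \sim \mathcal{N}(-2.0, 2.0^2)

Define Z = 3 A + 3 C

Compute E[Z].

E[Z] = 3*E[A] + 3*E[C]
E[A] = 0.4
E[C] = -2
E[Z] = 3*0.4 + 3*(-2) = -4.8

-4.8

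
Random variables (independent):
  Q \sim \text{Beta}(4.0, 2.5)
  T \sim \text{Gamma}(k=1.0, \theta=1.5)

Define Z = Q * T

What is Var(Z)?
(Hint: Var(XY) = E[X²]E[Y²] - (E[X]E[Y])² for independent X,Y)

Var(XY) = E[X²]E[Y²] - (E[X]E[Y])²
E[Q] = 0.61538462, Var(Q) = 0.031558185
E[T] = 1.5, Var(T) = 2.25
E[Q²] = 0.031558185 + 0.61538462² = 0.41025641
E[T²] = 2.25 + 1.5² = 4.5
Var(Z) = 0.41025641*4.5 - (0.61538462*1.5)²
= 1.8461538 - 0.85207101 = 0.99408284

0.99408284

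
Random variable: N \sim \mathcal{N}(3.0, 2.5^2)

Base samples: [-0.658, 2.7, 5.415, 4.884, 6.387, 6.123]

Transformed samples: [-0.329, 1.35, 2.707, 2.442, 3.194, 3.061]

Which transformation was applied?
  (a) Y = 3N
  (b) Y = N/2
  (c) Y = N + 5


Checking option (b) Y = N/2:
  N = -0.658 -> Y = -0.329 ✓
  N = 2.7 -> Y = 1.35 ✓
  N = 5.415 -> Y = 2.707 ✓
All samples match this transformation.

(b) N/2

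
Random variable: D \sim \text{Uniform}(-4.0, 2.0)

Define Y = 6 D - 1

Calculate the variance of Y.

For Y = aD + b: Var(Y) = a² * Var(D)
Var(D) = (2 + 4)^2/12 = 3
Var(Y) = 6² * 3 = 36 * 3 = 108

108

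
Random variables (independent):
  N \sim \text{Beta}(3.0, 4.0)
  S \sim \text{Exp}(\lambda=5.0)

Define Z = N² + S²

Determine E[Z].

E[Z] = E[N²] + E[S²]
E[N²] = Var(N) + E[N]² = 0.030612245 + 0.18367347 = 0.21428571
E[S²] = Var(S) + E[S]² = 0.04 + 0.04 = 0.08
E[Z] = 0.21428571 + 0.08 = 0.29428571

0.29428571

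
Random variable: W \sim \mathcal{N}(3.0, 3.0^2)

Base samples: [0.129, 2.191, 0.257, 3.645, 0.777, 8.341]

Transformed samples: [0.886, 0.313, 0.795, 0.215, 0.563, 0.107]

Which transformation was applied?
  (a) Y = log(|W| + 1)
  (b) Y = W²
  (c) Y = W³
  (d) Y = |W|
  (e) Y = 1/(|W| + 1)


Checking option (e) Y = 1/(|W| + 1):
  W = 0.129 -> Y = 0.886 ✓
  W = 2.191 -> Y = 0.313 ✓
  W = 0.257 -> Y = 0.795 ✓
All samples match this transformation.

(e) 1/(|W| + 1)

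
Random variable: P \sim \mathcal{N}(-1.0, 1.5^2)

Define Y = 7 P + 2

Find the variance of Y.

For Y = aP + b: Var(Y) = a² * Var(P)
Var(P) = 1.5^2 = 2.25
Var(Y) = 7² * 2.25 = 49 * 2.25 = 110.25

110.25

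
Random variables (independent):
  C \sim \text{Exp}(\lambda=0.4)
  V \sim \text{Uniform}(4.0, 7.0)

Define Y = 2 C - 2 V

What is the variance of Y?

For independent RVs: Var(aX + bY) = a²Var(X) + b²Var(Y)
Var(C) = 6.25
Var(V) = 0.75
Var(Y) = 2²*6.25 + (-2)²*0.75
= 4*6.25 + 4*0.75 = 28

28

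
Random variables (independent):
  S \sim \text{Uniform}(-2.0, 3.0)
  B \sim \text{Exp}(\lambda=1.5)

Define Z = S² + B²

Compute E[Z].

E[Z] = E[S²] + E[B²]
E[S²] = Var(S) + E[S]² = 2.0833333 + 0.25 = 2.3333333
E[B²] = Var(B) + E[B]² = 0.44444444 + 0.44444444 = 0.88888889
E[Z] = 2.3333333 + 0.88888889 = 3.2222222

3.2222222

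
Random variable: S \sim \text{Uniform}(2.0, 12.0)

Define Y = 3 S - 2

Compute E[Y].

For Y = 3S - 2:
E[Y] = 3 * E[S] - 2
E[S] = (2 + 12)/2 = 7
E[Y] = 3 * 7 - 2 = 19

19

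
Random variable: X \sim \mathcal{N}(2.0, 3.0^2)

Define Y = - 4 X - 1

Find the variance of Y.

For Y = aX + b: Var(Y) = a² * Var(X)
Var(X) = 3.0^2 = 9
Var(Y) = (-4)² * 9 = 16 * 9 = 144

144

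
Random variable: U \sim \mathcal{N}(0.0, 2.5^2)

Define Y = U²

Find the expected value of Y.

Using E[X²] = Var(X) + (E[X])²:
E[U] = 0
Var(U) = 2.5^2 = 6.25
E[U²] = 6.25 + 0² = 6.25 + 0 = 6.25

6.25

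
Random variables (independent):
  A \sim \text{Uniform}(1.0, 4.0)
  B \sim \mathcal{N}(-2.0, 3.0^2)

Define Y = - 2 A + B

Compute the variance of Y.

For independent RVs: Var(aX + bY) = a²Var(X) + b²Var(Y)
Var(A) = 0.75
Var(B) = 9
Var(Y) = (-2)²*0.75 + 1²*9
= 4*0.75 + 1*9 = 12

12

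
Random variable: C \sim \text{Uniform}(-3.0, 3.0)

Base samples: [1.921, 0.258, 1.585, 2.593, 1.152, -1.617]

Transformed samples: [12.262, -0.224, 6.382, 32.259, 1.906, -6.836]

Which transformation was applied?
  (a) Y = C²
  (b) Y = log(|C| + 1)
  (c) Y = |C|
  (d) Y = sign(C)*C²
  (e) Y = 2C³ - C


Checking option (e) Y = 2C³ - C:
  C = 1.921 -> Y = 12.262 ✓
  C = 0.258 -> Y = -0.224 ✓
  C = 1.585 -> Y = 6.382 ✓
All samples match this transformation.

(e) 2C³ - C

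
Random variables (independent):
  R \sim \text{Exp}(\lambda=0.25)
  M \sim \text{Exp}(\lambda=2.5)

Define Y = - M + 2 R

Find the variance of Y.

For independent RVs: Var(aX + bY) = a²Var(X) + b²Var(Y)
Var(R) = 16
Var(M) = 0.16
Var(Y) = 2²*16 + (-1)²*0.16
= 4*16 + 1*0.16 = 64.16

64.16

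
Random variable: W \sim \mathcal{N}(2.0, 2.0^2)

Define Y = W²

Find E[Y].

Using E[X²] = Var(X) + (E[X])²:
E[W] = 2
Var(W) = 2.0^2 = 4
E[W²] = 4 + 2² = 4 + 4 = 8

8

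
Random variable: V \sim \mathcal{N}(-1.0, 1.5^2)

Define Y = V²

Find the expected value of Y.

E[V²] = Var(V) + (E[V])² = 2.25 + 1 = 3.25

3.25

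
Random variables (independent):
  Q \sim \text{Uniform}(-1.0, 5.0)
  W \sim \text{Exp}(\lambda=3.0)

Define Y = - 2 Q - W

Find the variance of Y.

For independent RVs: Var(aX + bY) = a²Var(X) + b²Var(Y)
Var(Q) = 3
Var(W) = 0.11111111
Var(Y) = (-2)²*3 + (-1)²*0.11111111
= 4*3 + 1*0.11111111 = 12.111111

12.111111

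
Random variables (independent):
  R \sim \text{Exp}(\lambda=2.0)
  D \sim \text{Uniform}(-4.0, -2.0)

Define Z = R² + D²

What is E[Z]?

E[Z] = E[R²] + E[D²]
E[R²] = Var(R) + E[R]² = 0.25 + 0.25 = 0.5
E[D²] = Var(D) + E[D]² = 0.33333333 + 9 = 9.3333333
E[Z] = 0.5 + 9.3333333 = 9.8333333

9.8333333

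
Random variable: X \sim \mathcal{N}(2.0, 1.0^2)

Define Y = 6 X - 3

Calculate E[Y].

For Y = 6X - 3:
E[Y] = 6 * E[X] - 3
E[X] = 2.0 = 2
E[Y] = 6 * 2 - 3 = 9

9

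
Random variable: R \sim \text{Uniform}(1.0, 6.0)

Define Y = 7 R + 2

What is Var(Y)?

For Y = aR + b: Var(Y) = a² * Var(R)
Var(R) = (6 - 1)^2/12 = 2.0833333
Var(Y) = 7² * 2.0833333 = 49 * 2.0833333 = 102.08333

102.08333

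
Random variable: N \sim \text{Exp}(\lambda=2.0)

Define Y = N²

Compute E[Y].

E[N²] = Var(N) + (E[N])² = 0.25 + 0.25 = 0.5

0.5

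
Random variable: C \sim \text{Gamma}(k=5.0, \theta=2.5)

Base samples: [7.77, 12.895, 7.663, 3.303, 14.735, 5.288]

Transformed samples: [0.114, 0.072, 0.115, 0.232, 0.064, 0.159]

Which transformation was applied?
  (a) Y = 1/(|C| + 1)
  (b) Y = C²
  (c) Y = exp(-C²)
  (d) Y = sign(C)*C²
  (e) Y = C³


Checking option (a) Y = 1/(|C| + 1):
  C = 7.77 -> Y = 0.114 ✓
  C = 12.895 -> Y = 0.072 ✓
  C = 7.663 -> Y = 0.115 ✓
All samples match this transformation.

(a) 1/(|C| + 1)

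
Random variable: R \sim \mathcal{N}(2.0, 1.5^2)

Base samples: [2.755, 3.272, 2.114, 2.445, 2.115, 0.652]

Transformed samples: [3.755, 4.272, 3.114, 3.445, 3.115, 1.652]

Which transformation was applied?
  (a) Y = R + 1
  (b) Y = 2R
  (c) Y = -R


Checking option (a) Y = R + 1:
  R = 2.755 -> Y = 3.755 ✓
  R = 3.272 -> Y = 4.272 ✓
  R = 2.114 -> Y = 3.114 ✓
All samples match this transformation.

(a) R + 1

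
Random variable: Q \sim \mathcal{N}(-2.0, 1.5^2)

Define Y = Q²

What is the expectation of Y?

Using E[X²] = Var(X) + (E[X])²:
E[Q] = -2
Var(Q) = 1.5^2 = 2.25
E[Q²] = 2.25 + (-2)² = 2.25 + 4 = 6.25

6.25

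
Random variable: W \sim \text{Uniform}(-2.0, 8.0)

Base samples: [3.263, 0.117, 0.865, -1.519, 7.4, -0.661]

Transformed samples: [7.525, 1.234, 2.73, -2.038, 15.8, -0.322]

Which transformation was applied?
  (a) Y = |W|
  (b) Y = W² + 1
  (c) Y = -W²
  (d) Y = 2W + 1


Checking option (d) Y = 2W + 1:
  W = 3.263 -> Y = 7.525 ✓
  W = 0.117 -> Y = 1.234 ✓
  W = 0.865 -> Y = 2.73 ✓
All samples match this transformation.

(d) 2W + 1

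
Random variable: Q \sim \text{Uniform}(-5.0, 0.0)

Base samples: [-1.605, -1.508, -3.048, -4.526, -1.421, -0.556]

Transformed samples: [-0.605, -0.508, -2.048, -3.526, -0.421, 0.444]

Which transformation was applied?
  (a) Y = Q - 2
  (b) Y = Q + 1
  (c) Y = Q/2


Checking option (b) Y = Q + 1:
  Q = -1.605 -> Y = -0.605 ✓
  Q = -1.508 -> Y = -0.508 ✓
  Q = -3.048 -> Y = -2.048 ✓
All samples match this transformation.

(b) Q + 1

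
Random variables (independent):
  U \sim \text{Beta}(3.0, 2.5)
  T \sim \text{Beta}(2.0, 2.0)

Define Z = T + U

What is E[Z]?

E[Z] = 1*E[U] + 1*E[T]
E[U] = 0.54545455
E[T] = 0.5
E[Z] = 1*0.54545455 + 1*0.5 = 1.0454545

1.0454545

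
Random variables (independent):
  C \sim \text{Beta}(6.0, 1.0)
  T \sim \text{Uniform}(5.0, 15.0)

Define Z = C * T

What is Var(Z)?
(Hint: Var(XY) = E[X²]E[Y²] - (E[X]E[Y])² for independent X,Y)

Var(XY) = E[X²]E[Y²] - (E[X]E[Y])²
E[C] = 0.85714286, Var(C) = 0.015306122
E[T] = 10, Var(T) = 8.3333333
E[C²] = 0.015306122 + 0.85714286² = 0.75
E[T²] = 8.3333333 + 10² = 108.33333
Var(Z) = 0.75*108.33333 - (0.85714286*10)²
= 81.25 - 73.469388 = 7.7806122

7.7806122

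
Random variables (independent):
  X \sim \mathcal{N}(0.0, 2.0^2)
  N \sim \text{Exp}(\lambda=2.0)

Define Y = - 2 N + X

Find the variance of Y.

For independent RVs: Var(aX + bY) = a²Var(X) + b²Var(Y)
Var(X) = 4
Var(N) = 0.25
Var(Y) = 1²*4 + (-2)²*0.25
= 1*4 + 4*0.25 = 5

5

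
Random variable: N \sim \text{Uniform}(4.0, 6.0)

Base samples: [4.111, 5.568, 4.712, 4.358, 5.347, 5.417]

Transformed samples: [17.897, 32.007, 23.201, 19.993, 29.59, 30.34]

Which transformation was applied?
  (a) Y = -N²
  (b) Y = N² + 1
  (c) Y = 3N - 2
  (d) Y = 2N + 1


Checking option (b) Y = N² + 1:
  N = 4.111 -> Y = 17.897 ✓
  N = 5.568 -> Y = 32.007 ✓
  N = 4.712 -> Y = 23.201 ✓
All samples match this transformation.

(b) N² + 1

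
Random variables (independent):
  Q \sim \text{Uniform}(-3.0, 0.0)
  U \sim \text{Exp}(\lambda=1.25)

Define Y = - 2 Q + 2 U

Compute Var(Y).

For independent RVs: Var(aX + bY) = a²Var(X) + b²Var(Y)
Var(Q) = 0.75
Var(U) = 0.64
Var(Y) = (-2)²*0.75 + 2²*0.64
= 4*0.75 + 4*0.64 = 5.56

5.56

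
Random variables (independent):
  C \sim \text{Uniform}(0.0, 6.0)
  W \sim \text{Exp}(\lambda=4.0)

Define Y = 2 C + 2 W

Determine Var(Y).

For independent RVs: Var(aX + bY) = a²Var(X) + b²Var(Y)
Var(C) = 3
Var(W) = 0.0625
Var(Y) = 2²*3 + 2²*0.0625
= 4*3 + 4*0.0625 = 12.25

12.25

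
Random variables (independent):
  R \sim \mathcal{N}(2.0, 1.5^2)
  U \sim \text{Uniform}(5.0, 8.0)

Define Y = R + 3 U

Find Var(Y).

For independent RVs: Var(aX + bY) = a²Var(X) + b²Var(Y)
Var(R) = 2.25
Var(U) = 0.75
Var(Y) = 1²*2.25 + 3²*0.75
= 1*2.25 + 9*0.75 = 9

9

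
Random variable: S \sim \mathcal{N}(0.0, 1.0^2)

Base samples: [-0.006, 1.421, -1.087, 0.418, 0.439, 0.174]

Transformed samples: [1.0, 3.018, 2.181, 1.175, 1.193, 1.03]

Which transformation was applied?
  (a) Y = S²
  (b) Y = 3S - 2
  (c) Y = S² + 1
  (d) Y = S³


Checking option (c) Y = S² + 1:
  S = -0.006 -> Y = 1.0 ✓
  S = 1.421 -> Y = 3.018 ✓
  S = -1.087 -> Y = 2.181 ✓
All samples match this transformation.

(c) S² + 1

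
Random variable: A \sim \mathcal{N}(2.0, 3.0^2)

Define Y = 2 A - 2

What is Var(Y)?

For Y = aA + b: Var(Y) = a² * Var(A)
Var(A) = 3.0^2 = 9
Var(Y) = 2² * 9 = 4 * 9 = 36

36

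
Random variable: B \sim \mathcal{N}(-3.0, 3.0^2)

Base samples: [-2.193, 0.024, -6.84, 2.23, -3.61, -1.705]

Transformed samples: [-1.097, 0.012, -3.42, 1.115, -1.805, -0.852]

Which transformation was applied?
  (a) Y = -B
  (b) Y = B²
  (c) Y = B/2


Checking option (c) Y = B/2:
  B = -2.193 -> Y = -1.097 ✓
  B = 0.024 -> Y = 0.012 ✓
  B = -6.84 -> Y = -3.42 ✓
All samples match this transformation.

(c) B/2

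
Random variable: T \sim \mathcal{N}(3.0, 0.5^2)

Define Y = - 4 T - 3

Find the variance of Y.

For Y = aT + b: Var(Y) = a² * Var(T)
Var(T) = 0.5^2 = 0.25
Var(Y) = (-4)² * 0.25 = 16 * 0.25 = 4

4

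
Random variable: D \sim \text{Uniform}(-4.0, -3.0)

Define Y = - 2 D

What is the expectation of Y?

For Y = -2D:
E[Y] = -2 * E[D]
E[D] = (-4 - 3)/2 = -3.5
E[Y] = -2 * (-3.5) = 7

7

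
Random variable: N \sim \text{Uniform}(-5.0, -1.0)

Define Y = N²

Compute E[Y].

Using E[X²] = Var(X) + (E[X])²:
E[N] = -3
Var(N) = (-1 + 5)^2/12 = 1.3333333
E[N²] = 1.3333333 + (-3)² = 1.3333333 + 9 = 10.333333

10.333333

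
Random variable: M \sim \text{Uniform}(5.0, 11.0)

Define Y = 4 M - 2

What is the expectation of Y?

For Y = 4M - 2:
E[Y] = 4 * E[M] - 2
E[M] = (5 + 11)/2 = 8
E[Y] = 4 * 8 - 2 = 30

30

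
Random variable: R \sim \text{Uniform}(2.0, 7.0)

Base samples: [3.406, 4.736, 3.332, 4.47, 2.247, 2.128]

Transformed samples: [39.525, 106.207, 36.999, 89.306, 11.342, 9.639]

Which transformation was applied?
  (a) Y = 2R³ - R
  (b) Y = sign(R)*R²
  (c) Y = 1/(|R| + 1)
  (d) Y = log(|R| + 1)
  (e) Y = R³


Checking option (e) Y = R³:
  R = 3.406 -> Y = 39.525 ✓
  R = 4.736 -> Y = 106.207 ✓
  R = 3.332 -> Y = 36.999 ✓
All samples match this transformation.

(e) R³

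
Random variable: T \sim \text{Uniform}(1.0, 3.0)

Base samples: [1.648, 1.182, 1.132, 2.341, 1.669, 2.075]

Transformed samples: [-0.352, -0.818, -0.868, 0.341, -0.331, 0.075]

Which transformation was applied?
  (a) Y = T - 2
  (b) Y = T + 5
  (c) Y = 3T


Checking option (a) Y = T - 2:
  T = 1.648 -> Y = -0.352 ✓
  T = 1.182 -> Y = -0.818 ✓
  T = 1.132 -> Y = -0.868 ✓
All samples match this transformation.

(a) T - 2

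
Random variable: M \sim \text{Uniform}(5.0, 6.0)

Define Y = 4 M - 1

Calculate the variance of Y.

For Y = aM + b: Var(Y) = a² * Var(M)
Var(M) = (6 - 5)^2/12 = 0.083333333
Var(Y) = 4² * 0.083333333 = 16 * 0.083333333 = 1.3333333

1.3333333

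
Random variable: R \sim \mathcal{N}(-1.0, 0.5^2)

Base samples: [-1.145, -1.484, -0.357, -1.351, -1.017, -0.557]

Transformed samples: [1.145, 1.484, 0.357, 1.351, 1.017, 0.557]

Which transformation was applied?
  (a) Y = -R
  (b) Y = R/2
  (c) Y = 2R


Checking option (a) Y = -R:
  R = -1.145 -> Y = 1.145 ✓
  R = -1.484 -> Y = 1.484 ✓
  R = -0.357 -> Y = 0.357 ✓
All samples match this transformation.

(a) -R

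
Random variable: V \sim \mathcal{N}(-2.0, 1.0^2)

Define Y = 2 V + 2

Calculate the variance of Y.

For Y = aV + b: Var(Y) = a² * Var(V)
Var(V) = 1.0^2 = 1
Var(Y) = 2² * 1 = 4 * 1 = 4

4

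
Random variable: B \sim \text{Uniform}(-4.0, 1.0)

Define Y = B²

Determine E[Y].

E[B²] = Var(B) + (E[B])² = 2.0833333 + 2.25 = 4.3333333

4.3333333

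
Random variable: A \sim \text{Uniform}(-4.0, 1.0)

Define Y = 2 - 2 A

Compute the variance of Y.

For Y = aA + b: Var(Y) = a² * Var(A)
Var(A) = (1 + 4)^2/12 = 2.0833333
Var(Y) = (-2)² * 2.0833333 = 4 * 2.0833333 = 8.3333333

8.3333333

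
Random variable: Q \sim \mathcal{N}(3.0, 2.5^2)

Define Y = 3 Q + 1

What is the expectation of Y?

For Y = 3Q + 1:
E[Y] = 3 * E[Q] + 1
E[Q] = 3.0 = 3
E[Y] = 3 * 3 + 1 = 10

10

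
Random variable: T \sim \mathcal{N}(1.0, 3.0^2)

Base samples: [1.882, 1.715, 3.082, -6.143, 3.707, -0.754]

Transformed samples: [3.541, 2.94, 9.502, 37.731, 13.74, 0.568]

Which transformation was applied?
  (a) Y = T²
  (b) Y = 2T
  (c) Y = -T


Checking option (a) Y = T²:
  T = 1.882 -> Y = 3.541 ✓
  T = 1.715 -> Y = 2.94 ✓
  T = 3.082 -> Y = 9.502 ✓
All samples match this transformation.

(a) T²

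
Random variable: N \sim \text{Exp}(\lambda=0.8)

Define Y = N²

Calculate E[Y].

E[N²] = Var(N) + (E[N])² = 1.5625 + 1.5625 = 3.125

3.125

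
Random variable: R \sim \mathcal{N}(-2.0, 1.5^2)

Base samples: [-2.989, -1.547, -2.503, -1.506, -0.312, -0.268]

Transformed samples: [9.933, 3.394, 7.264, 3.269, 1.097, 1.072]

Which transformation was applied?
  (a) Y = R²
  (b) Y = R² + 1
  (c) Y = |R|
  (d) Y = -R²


Checking option (b) Y = R² + 1:
  R = -2.989 -> Y = 9.933 ✓
  R = -1.547 -> Y = 3.394 ✓
  R = -2.503 -> Y = 7.264 ✓
All samples match this transformation.

(b) R² + 1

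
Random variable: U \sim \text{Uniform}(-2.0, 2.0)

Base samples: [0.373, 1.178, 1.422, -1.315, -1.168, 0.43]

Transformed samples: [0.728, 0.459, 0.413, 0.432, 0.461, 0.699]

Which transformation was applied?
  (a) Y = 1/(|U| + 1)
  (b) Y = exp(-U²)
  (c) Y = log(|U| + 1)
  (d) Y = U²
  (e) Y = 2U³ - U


Checking option (a) Y = 1/(|U| + 1):
  U = 0.373 -> Y = 0.728 ✓
  U = 1.178 -> Y = 0.459 ✓
  U = 1.422 -> Y = 0.413 ✓
All samples match this transformation.

(a) 1/(|U| + 1)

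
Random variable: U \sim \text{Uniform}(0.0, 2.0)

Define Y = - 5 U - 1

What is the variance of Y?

For Y = aU + b: Var(Y) = a² * Var(U)
Var(U) = (2 - 0)^2/12 = 0.33333333
Var(Y) = (-5)² * 0.33333333 = 25 * 0.33333333 = 8.3333333

8.3333333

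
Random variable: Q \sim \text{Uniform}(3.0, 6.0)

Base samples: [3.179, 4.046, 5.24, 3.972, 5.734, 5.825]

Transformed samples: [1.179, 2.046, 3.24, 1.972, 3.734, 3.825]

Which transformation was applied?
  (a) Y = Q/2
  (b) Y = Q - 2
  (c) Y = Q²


Checking option (b) Y = Q - 2:
  Q = 3.179 -> Y = 1.179 ✓
  Q = 4.046 -> Y = 2.046 ✓
  Q = 5.24 -> Y = 3.24 ✓
All samples match this transformation.

(b) Q - 2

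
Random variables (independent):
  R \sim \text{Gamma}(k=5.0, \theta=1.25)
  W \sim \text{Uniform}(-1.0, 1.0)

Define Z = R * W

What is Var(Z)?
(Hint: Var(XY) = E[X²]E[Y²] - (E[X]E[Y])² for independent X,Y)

Var(XY) = E[X²]E[Y²] - (E[X]E[Y])²
E[R] = 6.25, Var(R) = 7.8125
E[W] = 0, Var(W) = 0.33333333
E[R²] = 7.8125 + 6.25² = 46.875
E[W²] = 0.33333333 + 0² = 0.33333333
Var(Z) = 46.875*0.33333333 - (6.25*0)²
= 15.625 - 0 = 15.625

15.625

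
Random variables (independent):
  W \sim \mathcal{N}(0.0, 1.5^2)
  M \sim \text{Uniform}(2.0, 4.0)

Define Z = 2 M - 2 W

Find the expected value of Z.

E[Z] = -2*E[W] + 2*E[M]
E[W] = 0
E[M] = 3
E[Z] = -2*0 + 2*3 = 6

6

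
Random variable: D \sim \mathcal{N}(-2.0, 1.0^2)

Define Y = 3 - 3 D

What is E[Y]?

For Y = -3D + 3:
E[Y] = -3 * E[D] + 3
E[D] = -2.0 = -2
E[Y] = -3 * (-2) + 3 = 9

9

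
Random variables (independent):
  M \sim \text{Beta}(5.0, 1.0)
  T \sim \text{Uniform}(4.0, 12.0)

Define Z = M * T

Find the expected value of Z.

For independent RVs: E[XY] = E[X]*E[Y]
E[M] = 0.83333333
E[T] = 8
E[Z] = 0.83333333 * 8 = 6.6666667

6.6666667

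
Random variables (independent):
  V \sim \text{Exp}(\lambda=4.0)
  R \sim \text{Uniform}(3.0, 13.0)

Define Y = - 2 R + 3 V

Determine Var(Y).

For independent RVs: Var(aX + bY) = a²Var(X) + b²Var(Y)
Var(V) = 0.0625
Var(R) = 8.3333333
Var(Y) = 3²*0.0625 + (-2)²*8.3333333
= 9*0.0625 + 4*8.3333333 = 33.895833

33.895833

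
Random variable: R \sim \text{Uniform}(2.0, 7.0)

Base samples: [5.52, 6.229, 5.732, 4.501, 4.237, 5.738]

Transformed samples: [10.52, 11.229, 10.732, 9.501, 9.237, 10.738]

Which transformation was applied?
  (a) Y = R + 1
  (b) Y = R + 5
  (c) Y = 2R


Checking option (b) Y = R + 5:
  R = 5.52 -> Y = 10.52 ✓
  R = 6.229 -> Y = 11.229 ✓
  R = 5.732 -> Y = 10.732 ✓
All samples match this transformation.

(b) R + 5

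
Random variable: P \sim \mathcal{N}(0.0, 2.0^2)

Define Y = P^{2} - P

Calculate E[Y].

E[Y] = 1*E[P²] - 1*E[P]
E[P] = 0
E[P²] = Var(P) + (E[P])² = 4 + 0 = 4
E[Y] = 1*4 - 1*0 = 4

4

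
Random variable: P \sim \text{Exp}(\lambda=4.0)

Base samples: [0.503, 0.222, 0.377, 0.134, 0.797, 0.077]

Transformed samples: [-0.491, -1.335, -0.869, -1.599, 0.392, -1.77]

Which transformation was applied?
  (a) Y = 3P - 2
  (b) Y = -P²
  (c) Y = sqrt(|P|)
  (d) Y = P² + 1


Checking option (a) Y = 3P - 2:
  P = 0.503 -> Y = -0.491 ✓
  P = 0.222 -> Y = -1.335 ✓
  P = 0.377 -> Y = -0.869 ✓
All samples match this transformation.

(a) 3P - 2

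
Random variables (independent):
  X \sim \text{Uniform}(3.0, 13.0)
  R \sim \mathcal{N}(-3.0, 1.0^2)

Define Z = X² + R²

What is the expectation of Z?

E[Z] = E[X²] + E[R²]
E[X²] = Var(X) + E[X]² = 8.3333333 + 64 = 72.333333
E[R²] = Var(R) + E[R]² = 1 + 9 = 10
E[Z] = 72.333333 + 10 = 82.333333

82.333333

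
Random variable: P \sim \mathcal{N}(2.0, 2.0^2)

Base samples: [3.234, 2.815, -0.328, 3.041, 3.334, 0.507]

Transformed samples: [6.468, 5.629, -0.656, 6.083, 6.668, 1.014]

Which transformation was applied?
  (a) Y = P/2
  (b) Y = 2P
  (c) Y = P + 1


Checking option (b) Y = 2P:
  P = 3.234 -> Y = 6.468 ✓
  P = 2.815 -> Y = 5.629 ✓
  P = -0.328 -> Y = -0.656 ✓
All samples match this transformation.

(b) 2P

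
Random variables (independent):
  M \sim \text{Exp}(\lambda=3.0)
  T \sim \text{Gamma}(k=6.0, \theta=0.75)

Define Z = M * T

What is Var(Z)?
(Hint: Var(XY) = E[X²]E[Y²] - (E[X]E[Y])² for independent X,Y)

Var(XY) = E[X²]E[Y²] - (E[X]E[Y])²
E[M] = 0.33333333, Var(M) = 0.11111111
E[T] = 4.5, Var(T) = 3.375
E[M²] = 0.11111111 + 0.33333333² = 0.22222222
E[T²] = 3.375 + 4.5² = 23.625
Var(Z) = 0.22222222*23.625 - (0.33333333*4.5)²
= 5.25 - 2.25 = 3

3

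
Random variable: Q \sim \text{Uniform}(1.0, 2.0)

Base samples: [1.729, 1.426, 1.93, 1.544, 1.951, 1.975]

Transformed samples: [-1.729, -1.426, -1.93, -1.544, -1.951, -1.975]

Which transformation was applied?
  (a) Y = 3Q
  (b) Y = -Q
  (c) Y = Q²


Checking option (b) Y = -Q:
  Q = 1.729 -> Y = -1.729 ✓
  Q = 1.426 -> Y = -1.426 ✓
  Q = 1.93 -> Y = -1.93 ✓
All samples match this transformation.

(b) -Q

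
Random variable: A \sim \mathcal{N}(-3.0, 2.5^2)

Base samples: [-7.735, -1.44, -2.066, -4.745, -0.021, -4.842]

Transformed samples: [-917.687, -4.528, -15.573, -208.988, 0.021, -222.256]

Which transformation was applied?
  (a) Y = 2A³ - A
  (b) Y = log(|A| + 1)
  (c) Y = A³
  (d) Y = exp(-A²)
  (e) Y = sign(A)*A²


Checking option (a) Y = 2A³ - A:
  A = -7.735 -> Y = -917.687 ✓
  A = -1.44 -> Y = -4.528 ✓
  A = -2.066 -> Y = -15.573 ✓
All samples match this transformation.

(a) 2A³ - A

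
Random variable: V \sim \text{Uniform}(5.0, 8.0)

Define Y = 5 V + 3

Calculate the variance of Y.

For Y = aV + b: Var(Y) = a² * Var(V)
Var(V) = (8 - 5)^2/12 = 0.75
Var(Y) = 5² * 0.75 = 25 * 0.75 = 18.75

18.75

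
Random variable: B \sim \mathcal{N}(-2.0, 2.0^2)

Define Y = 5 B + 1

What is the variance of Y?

For Y = aB + b: Var(Y) = a² * Var(B)
Var(B) = 2.0^2 = 4
Var(Y) = 5² * 4 = 25 * 4 = 100

100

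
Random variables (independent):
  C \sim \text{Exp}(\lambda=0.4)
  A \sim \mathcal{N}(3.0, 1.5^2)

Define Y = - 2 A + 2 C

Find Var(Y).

For independent RVs: Var(aX + bY) = a²Var(X) + b²Var(Y)
Var(C) = 6.25
Var(A) = 2.25
Var(Y) = 2²*6.25 + (-2)²*2.25
= 4*6.25 + 4*2.25 = 34

34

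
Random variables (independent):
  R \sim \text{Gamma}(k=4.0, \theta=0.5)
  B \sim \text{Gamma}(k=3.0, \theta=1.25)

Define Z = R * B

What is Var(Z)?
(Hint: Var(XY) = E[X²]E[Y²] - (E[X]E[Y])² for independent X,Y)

Var(XY) = E[X²]E[Y²] - (E[X]E[Y])²
E[R] = 2, Var(R) = 1
E[B] = 3.75, Var(B) = 4.6875
E[R²] = 1 + 2² = 5
E[B²] = 4.6875 + 3.75² = 18.75
Var(Z) = 5*18.75 - (2*3.75)²
= 93.75 - 56.25 = 37.5

37.5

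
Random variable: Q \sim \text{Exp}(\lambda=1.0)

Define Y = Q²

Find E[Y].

Using E[X²] = Var(X) + (E[X])²:
E[Q] = 1
Var(Q) = 1/1.0^2 = 1
E[Q²] = 1 + 1² = 1 + 1 = 2

2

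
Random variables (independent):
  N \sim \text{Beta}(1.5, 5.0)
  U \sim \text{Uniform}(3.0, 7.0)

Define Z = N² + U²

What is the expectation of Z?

E[Z] = E[N²] + E[U²]
E[N²] = Var(N) + E[N]² = 0.023668639 + 0.053254438 = 0.076923077
E[U²] = Var(U) + E[U]² = 1.3333333 + 25 = 26.333333
E[Z] = 0.076923077 + 26.333333 = 26.410256

26.410256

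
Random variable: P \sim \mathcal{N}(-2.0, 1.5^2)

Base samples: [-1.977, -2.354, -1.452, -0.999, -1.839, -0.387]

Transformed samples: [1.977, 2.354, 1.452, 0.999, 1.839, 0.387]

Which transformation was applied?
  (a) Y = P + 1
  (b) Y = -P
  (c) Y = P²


Checking option (b) Y = -P:
  P = -1.977 -> Y = 1.977 ✓
  P = -2.354 -> Y = 2.354 ✓
  P = -1.452 -> Y = 1.452 ✓
All samples match this transformation.

(b) -P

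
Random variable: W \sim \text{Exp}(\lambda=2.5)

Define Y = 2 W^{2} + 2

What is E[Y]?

E[Y] = 2*E[W²] + 2
E[W] = 0.4
E[W²] = Var(W) + (E[W])² = 0.16 + 0.16 = 0.32
E[Y] = 2*0.32 + 2 = 2.64

2.64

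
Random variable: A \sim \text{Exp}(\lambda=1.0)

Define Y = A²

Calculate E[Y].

Using E[X²] = Var(X) + (E[X])²:
E[A] = 1
Var(A) = 1/1.0^2 = 1
E[A²] = 1 + 1² = 1 + 1 = 2

2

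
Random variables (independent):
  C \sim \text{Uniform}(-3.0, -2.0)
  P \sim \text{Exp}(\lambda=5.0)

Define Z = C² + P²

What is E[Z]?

E[Z] = E[C²] + E[P²]
E[C²] = Var(C) + E[C]² = 0.083333333 + 6.25 = 6.3333333
E[P²] = Var(P) + E[P]² = 0.04 + 0.04 = 0.08
E[Z] = 6.3333333 + 0.08 = 6.4133333

6.4133333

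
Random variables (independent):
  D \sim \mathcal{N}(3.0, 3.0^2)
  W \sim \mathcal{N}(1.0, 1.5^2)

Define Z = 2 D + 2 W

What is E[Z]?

E[Z] = 2*E[D] + 2*E[W]
E[D] = 3
E[W] = 1
E[Z] = 2*3 + 2*1 = 8

8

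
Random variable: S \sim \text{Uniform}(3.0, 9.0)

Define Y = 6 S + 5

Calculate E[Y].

For Y = 6S + 5:
E[Y] = 6 * E[S] + 5
E[S] = (3 + 9)/2 = 6
E[Y] = 6 * 6 + 5 = 41

41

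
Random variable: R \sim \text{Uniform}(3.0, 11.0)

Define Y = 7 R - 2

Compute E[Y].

For Y = 7R - 2:
E[Y] = 7 * E[R] - 2
E[R] = (3 + 11)/2 = 7
E[Y] = 7 * 7 - 2 = 47

47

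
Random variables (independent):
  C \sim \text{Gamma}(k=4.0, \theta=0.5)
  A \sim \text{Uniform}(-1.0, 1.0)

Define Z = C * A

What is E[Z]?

For independent RVs: E[XY] = E[X]*E[Y]
E[C] = 2
E[A] = 0
E[Z] = 2 * 0 = 0

0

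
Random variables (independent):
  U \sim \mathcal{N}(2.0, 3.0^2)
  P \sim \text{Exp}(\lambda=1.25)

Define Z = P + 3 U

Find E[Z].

E[Z] = 3*E[U] + 1*E[P]
E[U] = 2
E[P] = 0.8
E[Z] = 3*2 + 1*0.8 = 6.8

6.8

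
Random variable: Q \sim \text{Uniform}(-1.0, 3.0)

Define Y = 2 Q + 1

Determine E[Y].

For Y = 2Q + 1:
E[Y] = 2 * E[Q] + 1
E[Q] = (-1 + 3)/2 = 1
E[Y] = 2 * 1 + 1 = 3

3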